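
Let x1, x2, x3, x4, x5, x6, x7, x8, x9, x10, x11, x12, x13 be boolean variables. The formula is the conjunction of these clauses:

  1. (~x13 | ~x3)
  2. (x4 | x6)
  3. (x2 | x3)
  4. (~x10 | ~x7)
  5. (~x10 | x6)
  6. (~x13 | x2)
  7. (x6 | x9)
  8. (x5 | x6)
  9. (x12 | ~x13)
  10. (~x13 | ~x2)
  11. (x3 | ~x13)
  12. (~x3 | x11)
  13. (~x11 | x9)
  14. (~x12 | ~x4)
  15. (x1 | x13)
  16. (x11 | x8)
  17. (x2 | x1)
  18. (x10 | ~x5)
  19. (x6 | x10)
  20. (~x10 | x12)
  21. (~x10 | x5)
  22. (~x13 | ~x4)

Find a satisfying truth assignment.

x1=True, x2=True, x3=False, x4=False, x5=True, x6=True, x7=False, x8=True, x9=False, x10=True, x11=False, x12=True, x13=False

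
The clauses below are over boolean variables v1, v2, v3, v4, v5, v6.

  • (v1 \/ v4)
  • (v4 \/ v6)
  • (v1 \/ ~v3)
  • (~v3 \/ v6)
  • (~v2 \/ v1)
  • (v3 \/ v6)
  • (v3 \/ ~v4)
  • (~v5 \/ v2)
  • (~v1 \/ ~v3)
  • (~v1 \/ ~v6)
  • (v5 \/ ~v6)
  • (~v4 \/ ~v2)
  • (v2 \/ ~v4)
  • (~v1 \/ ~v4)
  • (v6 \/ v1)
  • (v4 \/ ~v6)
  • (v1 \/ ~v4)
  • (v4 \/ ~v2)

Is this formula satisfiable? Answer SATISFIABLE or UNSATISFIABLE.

v4 = True:
  propagation gives v3=True, v1=True; an empty clause results — contradiction.
v4 = False:
  propagation gives v1=True, v6=True; an empty clause results — contradiction.
Every branch closes, so no satisfying assignment exists.

UNSATISFIABLE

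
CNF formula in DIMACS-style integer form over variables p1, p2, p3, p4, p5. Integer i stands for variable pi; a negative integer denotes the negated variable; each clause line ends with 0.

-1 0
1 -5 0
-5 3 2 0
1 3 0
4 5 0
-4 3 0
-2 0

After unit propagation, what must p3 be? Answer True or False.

True

Unit clause (NOT p1) sets p1 = False.
In (p1 OR NOT p5), p1 is now false; NOT p5 must hold, so p5 = False.
(p1 OR p3) with p1 = False leaves only p3, so p3 = True.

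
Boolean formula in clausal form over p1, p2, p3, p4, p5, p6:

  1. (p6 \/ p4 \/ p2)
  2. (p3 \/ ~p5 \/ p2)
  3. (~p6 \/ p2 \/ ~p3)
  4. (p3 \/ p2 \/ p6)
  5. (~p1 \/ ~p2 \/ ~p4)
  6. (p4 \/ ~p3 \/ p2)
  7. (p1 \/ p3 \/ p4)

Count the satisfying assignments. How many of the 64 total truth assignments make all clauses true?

27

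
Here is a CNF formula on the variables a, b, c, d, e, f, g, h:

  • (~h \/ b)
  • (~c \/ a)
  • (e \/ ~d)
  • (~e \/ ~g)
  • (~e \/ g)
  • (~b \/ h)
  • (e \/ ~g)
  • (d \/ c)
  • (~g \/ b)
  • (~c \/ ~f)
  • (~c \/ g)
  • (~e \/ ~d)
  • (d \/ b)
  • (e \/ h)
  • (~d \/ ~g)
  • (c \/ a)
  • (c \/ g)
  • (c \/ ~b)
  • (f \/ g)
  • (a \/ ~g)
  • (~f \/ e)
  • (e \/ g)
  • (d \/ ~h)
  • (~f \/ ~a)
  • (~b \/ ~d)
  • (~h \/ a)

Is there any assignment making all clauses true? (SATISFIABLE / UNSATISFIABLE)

UNSATISFIABLE

g = True:
  propagation gives e=False; an empty clause results — contradiction.
g = False:
  propagation gives e=False; an empty clause results — contradiction.
Every branch closes, so no satisfying assignment exists.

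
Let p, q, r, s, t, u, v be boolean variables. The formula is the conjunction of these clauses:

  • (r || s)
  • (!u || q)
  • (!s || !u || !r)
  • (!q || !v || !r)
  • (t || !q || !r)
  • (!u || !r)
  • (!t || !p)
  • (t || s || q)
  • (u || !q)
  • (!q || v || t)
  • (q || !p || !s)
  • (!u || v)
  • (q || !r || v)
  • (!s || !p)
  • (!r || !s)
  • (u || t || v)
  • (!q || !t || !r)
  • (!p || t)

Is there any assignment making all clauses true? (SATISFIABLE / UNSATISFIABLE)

SATISFIABLE

p occurs only negated in the remaining clauses — set p = False.
Try q = False.
  then u is forced to False.
Try r = True.
  then v is forced to True.
  then s is forced to False.
  then t is forced to True.
Every clause has at least one true literal under this assignment.
So p=False, q=False, r=True, s=False, t=True, u=False, v=True is a satisfying assignment.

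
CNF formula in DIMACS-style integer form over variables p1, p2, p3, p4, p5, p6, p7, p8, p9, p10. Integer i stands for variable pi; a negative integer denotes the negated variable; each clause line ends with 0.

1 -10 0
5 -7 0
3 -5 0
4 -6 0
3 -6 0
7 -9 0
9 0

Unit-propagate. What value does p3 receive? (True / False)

True

(p9) stands alone — p9 = True.
In (~p9 | p7), ~p9 is now false; p7 must hold, so p7 = True.
In (p5 | ~p7), ~p7 is now false; p5 must hold, so p5 = True.
In (~p5 | p3), ~p5 is now false; p3 must hold, so p3 = True.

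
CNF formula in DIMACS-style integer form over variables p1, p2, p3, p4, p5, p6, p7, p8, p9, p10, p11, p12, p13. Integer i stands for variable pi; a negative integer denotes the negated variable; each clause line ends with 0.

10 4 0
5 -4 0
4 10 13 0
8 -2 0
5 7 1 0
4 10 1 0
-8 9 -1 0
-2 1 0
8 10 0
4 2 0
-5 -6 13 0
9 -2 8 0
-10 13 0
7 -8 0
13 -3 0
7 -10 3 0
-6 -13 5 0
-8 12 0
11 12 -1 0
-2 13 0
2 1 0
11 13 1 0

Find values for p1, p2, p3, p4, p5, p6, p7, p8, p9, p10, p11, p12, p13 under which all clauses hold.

p6 occurs only negated in the remaining clauses — set p6 = False.
p7 occurs only positively in the remaining clauses — set p7 = True.
Branch on p1: take p1 = True.
Set p2 = True and propagate.
  then p8 is forced to True.
  then p9 is forced to True.
  then p12 is forced to True.
  then p13 is forced to True.
The remaining clauses are satisfied by p3 = False, p4 = True, p5 = True, p10 = False, p11 = True.

p1 = 1  p2 = 1  p3 = 0  p4 = 1  p5 = 1  p6 = 0  p7 = 1  p8 = 1  p9 = 1  p10 = 0  p11 = 1  p12 = 1  p13 = 1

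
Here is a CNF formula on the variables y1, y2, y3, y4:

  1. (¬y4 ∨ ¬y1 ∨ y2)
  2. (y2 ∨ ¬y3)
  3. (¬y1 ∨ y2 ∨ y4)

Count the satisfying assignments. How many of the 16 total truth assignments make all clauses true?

10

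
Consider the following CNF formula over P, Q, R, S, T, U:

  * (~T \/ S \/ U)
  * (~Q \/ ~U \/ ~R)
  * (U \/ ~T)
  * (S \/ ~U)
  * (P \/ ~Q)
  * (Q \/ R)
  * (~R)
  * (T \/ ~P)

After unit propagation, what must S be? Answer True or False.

(~R) stands alone — R = False.
From (R \/ Q) and R = False: Q = True.
(~Q \/ P) with Q = True leaves only P, so P = True.
(~P \/ T) with P = True leaves only T, so T = True.
(~T \/ U) with T = True leaves only U, so U = True.
(~U \/ S) with U = True leaves only S, so S = True.

True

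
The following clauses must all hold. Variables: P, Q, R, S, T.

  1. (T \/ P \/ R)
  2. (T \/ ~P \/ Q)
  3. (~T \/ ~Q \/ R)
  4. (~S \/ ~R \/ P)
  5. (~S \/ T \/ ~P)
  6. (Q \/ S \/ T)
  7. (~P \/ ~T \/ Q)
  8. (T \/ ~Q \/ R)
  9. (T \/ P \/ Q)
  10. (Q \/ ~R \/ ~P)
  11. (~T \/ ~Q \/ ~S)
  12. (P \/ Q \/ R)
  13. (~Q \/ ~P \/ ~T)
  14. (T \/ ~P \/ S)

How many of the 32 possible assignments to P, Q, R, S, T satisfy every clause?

3

The models are:
  P=F Q=F R=T S=F T=T
  P=F Q=T R=T S=F T=F
  P=F Q=T R=T S=F T=T
That's 3 in total.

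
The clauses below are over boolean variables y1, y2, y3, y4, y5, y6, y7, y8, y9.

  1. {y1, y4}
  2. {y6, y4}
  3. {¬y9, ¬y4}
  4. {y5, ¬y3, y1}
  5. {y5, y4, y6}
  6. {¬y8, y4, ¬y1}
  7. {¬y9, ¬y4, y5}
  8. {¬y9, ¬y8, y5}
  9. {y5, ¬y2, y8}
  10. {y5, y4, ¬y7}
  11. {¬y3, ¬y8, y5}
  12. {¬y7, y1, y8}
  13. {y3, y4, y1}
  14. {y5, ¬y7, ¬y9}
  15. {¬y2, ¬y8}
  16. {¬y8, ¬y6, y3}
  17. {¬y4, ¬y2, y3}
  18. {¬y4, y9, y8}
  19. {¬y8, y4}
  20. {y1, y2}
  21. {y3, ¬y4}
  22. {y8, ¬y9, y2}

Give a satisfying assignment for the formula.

y1=True, y2=True, y3=False, y4=False, y5=True, y6=True, y7=True, y8=False, y9=True

y5 occurs only positively in the remaining clauses — set y5 = True.
Set y1 = True and propagate.
The remaining clauses are satisfied by y2 = True, y3 = False, y4 = False, y6 = True, y7 = True, y8 = False, y9 = True.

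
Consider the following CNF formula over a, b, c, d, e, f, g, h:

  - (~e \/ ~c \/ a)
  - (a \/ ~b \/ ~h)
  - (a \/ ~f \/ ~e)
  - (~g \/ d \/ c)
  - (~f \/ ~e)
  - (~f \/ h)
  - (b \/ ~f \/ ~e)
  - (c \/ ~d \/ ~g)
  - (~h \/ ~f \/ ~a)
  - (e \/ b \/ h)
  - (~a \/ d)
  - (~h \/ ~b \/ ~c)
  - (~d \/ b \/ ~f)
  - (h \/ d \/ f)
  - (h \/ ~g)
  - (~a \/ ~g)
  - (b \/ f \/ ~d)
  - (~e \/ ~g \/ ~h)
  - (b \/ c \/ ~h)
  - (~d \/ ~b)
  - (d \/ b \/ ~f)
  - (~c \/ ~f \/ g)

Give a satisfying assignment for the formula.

a=F  b=F  c=T  d=F  e=F  f=F  g=T  h=T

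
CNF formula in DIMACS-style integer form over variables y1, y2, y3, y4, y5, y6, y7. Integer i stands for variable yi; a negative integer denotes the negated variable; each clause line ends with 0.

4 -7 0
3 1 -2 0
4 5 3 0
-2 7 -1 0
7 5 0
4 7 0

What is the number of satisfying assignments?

38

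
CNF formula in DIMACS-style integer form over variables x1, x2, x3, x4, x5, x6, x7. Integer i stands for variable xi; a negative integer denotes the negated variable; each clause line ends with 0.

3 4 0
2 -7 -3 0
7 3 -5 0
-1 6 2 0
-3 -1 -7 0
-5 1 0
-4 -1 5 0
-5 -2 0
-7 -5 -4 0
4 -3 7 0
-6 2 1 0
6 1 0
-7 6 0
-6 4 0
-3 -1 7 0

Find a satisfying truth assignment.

x1=F, x2=T, x3=F, x4=T, x5=F, x6=T, x7=F

Check each clause:
  1. (x4 || x3) — x4 is true.
  2. (!x7 || x2 || !x3) — !x7 is true.
  3. (x7 || !x5 || x3) — !x5 is true.
  4. (!x1 || x2 || x6) — x2 is true.
  5. (!x3 || !x1 || !x7) — !x7 is true.
  6. (!x5 || x1) — !x5 is true.
  7. (!x1 || x5 || !x4) — !x1 is true.
  8. (!x5 || !x2) — !x5 is true.
  9. (!x5 || !x4 || !x7) — !x7 is true.
  10. (x4 || x7 || !x3) — x4 is true.
  11. (!x6 || x1 || x2) — x2 is true.
  12. (x1 || x6) — x6 is true.
  13. (x6 || !x7) — !x7 is true.
  14. (x4 || !x6) — x4 is true.
  15. (x7 || !x3 || !x1) — !x3 is true.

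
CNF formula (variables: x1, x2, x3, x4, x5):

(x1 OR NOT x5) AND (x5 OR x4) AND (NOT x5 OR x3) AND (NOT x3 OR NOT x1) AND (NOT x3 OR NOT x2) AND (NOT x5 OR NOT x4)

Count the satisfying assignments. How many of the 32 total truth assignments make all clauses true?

5

The models are:
  x1=F x2=F x3=F x4=T x5=F
  x1=F x2=F x3=T x4=T x5=F
  x1=F x2=T x3=F x4=T x5=F
  x1=T x2=F x3=F x4=T x5=F
  x1=T x2=T x3=F x4=T x5=F
That's 5 in total.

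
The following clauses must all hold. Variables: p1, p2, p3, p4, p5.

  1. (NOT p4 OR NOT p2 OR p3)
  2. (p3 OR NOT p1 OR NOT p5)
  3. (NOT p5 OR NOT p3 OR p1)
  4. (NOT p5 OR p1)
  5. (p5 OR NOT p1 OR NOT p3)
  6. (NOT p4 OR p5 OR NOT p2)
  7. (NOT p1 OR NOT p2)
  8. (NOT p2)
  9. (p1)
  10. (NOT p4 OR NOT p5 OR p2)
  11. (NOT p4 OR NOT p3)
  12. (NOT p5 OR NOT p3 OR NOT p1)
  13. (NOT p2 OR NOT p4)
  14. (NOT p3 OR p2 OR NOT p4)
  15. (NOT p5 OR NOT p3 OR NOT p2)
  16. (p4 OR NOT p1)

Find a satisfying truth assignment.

Unit propagation: (NOT p2) forces p2 = False.
(p1) is a unit clause, so p1 = True.
(p4) is a unit clause, so p4 = True.
The clause (NOT p5) is unit: p5 must be False.
Unit propagation: (NOT p3) forces p3 = False.
Every clause has at least one true literal under this assignment.

p1=True, p2=False, p3=False, p4=True, p5=False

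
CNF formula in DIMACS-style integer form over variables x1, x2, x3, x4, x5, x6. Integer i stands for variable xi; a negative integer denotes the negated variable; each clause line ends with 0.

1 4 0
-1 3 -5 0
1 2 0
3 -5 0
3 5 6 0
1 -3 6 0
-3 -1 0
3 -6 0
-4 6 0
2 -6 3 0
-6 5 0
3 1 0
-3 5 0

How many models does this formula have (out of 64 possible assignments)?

1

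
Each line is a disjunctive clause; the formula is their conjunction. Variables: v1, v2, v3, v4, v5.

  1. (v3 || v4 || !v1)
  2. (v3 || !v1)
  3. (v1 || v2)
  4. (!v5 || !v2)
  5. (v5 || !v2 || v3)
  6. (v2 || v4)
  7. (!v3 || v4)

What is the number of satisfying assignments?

4

The models are:
  v1=0 v2=1 v3=1 v4=1 v5=0
  v1=1 v2=0 v3=1 v4=1 v5=0
  v1=1 v2=0 v3=1 v4=1 v5=1
  v1=1 v2=1 v3=1 v4=1 v5=0
That's 4 in total.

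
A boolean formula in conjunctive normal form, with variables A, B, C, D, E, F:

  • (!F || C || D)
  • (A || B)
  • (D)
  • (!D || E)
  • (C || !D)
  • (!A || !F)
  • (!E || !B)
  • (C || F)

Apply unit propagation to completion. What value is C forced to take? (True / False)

(D) is a unit clause: D = True.
(E || !D) with D = True leaves only E, so E = True.
From (!D || C) and D = True: C = True.

True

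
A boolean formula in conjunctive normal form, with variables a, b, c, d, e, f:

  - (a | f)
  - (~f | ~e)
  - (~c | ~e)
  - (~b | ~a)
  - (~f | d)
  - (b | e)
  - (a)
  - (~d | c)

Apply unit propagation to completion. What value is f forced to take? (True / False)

Unit clause (a) sets a = True.
(~b | ~a): since a = True, the clause reduces to (~b). b = False.
In (b | e), b is now false; e must hold, so e = True.
(~e | ~f) with e = True leaves only ~f, so f = False.

False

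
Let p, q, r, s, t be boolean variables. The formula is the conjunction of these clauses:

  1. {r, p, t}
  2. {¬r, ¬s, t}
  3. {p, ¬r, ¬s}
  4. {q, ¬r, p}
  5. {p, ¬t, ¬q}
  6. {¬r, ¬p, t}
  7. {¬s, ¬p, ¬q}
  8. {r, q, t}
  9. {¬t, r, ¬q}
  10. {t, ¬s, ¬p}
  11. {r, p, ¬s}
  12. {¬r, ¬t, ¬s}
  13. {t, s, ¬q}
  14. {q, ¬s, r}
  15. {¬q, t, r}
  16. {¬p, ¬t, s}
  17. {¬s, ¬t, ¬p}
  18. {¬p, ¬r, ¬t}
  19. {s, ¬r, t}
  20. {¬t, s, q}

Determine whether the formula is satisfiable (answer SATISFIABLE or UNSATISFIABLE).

UNSATISFIABLE

t = True:
  p = True:
    propagation gives s=True; an empty clause results — contradiction.
  p = False:
    propagation gives q=False, r=False, s=False; an empty clause results — contradiction.
t = False:
  r = True:
    propagation gives s=False; an empty clause results — contradiction.
  r = False:
    propagation gives p=True, q=True; an empty clause results — contradiction.
Every branch closes, so no satisfying assignment exists.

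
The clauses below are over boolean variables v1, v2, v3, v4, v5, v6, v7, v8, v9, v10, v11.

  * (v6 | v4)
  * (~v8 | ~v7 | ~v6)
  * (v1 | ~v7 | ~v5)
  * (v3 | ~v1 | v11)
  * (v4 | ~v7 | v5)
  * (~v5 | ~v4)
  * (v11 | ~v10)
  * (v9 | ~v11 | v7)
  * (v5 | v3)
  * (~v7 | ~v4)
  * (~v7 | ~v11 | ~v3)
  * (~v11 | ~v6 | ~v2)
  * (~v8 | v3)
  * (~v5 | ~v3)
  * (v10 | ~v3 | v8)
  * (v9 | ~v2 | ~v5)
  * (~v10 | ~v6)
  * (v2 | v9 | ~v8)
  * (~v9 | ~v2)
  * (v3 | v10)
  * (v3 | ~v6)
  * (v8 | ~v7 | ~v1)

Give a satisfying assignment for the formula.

v1=1, v2=0, v3=1, v4=1, v5=0, v6=1, v7=0, v8=1, v9=1, v10=0, v11=1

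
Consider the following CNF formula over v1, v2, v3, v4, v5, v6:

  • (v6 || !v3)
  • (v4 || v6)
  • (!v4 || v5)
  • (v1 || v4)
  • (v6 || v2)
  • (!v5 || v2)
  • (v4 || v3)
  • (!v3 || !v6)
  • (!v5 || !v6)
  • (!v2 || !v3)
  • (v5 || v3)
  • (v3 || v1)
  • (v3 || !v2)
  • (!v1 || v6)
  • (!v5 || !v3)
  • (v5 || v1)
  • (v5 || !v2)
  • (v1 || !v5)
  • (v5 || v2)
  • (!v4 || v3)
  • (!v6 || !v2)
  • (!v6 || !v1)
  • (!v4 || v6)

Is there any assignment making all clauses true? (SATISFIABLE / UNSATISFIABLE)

v3 = True:
  propagation gives v6=True; an empty clause results — contradiction.
v3 = False:
  propagation gives v4=True; an empty clause results — contradiction.
Every branch closes, so no satisfying assignment exists.

UNSATISFIABLE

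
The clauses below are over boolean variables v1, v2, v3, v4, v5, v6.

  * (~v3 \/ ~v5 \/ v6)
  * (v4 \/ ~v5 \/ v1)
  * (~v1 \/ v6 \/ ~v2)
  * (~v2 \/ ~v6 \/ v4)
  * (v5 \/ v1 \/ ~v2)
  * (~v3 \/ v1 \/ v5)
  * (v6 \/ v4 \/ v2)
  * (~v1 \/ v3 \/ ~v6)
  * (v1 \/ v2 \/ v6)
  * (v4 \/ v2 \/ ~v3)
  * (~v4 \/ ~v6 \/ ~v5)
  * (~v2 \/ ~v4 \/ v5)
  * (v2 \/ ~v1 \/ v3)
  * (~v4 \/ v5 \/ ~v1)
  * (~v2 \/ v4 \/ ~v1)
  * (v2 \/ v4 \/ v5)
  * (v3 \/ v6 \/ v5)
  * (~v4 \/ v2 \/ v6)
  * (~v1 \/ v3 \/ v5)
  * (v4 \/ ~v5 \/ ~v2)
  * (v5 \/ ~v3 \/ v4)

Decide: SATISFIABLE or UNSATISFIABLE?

Try v1 = False.
The remaining clauses are satisfied by v2 = True, v3 = False, v4 = True, v5 = True, v6 = False.
So v1 = F, v2 = T, v3 = F, v4 = T, v5 = T, v6 = F is a satisfying assignment.

SATISFIABLE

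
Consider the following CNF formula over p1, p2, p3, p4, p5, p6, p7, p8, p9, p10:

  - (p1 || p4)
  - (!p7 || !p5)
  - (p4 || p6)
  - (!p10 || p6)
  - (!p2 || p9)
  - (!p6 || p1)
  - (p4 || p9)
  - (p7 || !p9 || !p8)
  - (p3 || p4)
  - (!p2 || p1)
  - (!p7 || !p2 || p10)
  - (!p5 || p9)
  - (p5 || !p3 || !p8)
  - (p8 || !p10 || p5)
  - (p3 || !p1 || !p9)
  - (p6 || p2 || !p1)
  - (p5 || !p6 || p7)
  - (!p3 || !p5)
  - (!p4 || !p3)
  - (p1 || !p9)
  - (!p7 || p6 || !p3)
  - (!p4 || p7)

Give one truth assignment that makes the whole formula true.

p1=True, p2=False, p3=False, p4=True, p5=False, p6=True, p7=True, p8=True, p9=False, p10=False

Branch on p1: take p1 = True.
Branch on p2: take p2 = False.
  then p6 is forced to True.
Set p3 = False and propagate.
  then p4 is forced to True.
  then p9 is forced to False.
  then p5 is forced to False.
  then p7 is forced to True.
For the remaining variables, p8 = True, p10 = False works.
Check each clause:
  1. (p1 || p4) — p1 is true.
  2. (!p7 || !p5) — !p5 is true.
  3. (p4 || p6) — p4 is true.
  4. (!p10 || p6) — !p10 is true.
  5. (!p2 || p9) — !p2 is true.
  6. (!p6 || p1) — p1 is true.
  7. (p4 || p9) — p4 is true.
  8. (p7 || !p8 || !p9) — !p9 is true.
  9. (p3 || p4) — p4 is true.
  10. (p1 || !p2) — p1 is true.
  11. (!p2 || !p7 || p10) — !p2 is true.
  12. (p9 || !p5) — !p5 is true.
  13. (!p3 || p5 || !p8) — !p3 is true.
  14. (!p10 || p5 || p8) — p8 is true.
  15. (!p1 || p3 || !p9) — !p9 is true.
  16. (p6 || p2 || !p1) — p6 is true.
  17. (!p6 || p5 || p7) — p7 is true.
  18. (!p3 || !p5) — !p5 is true.
  19. (!p4 || !p3) — !p3 is true.
  20. (p1 || !p9) — p1 is true.
  21. (!p3 || p6 || !p7) — !p3 is true.
  22. (!p4 || p7) — p7 is true.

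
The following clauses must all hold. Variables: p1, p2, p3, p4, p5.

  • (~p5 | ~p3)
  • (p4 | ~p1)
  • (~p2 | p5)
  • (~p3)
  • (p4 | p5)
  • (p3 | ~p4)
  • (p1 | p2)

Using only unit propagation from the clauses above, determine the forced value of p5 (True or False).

Unit clause (~p3) sets p3 = False.
In (p3 | ~p4), p3 is now false; ~p4 must hold, so p4 = False.
(~p1 | p4) with p4 = False leaves only ~p1, so p1 = False.
From (p5 | p4) and p4 = False: p5 = True.

True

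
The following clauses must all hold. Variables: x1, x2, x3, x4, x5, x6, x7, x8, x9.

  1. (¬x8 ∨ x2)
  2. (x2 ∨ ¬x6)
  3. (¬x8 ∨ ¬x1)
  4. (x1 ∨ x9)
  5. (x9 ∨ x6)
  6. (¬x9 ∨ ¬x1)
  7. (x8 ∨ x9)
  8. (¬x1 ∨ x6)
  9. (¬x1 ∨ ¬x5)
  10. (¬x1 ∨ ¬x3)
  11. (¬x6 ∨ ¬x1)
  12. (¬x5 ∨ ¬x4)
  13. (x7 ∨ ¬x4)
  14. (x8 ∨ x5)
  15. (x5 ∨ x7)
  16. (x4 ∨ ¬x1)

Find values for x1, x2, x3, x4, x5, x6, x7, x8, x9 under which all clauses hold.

x1=False, x2=True, x3=False, x4=False, x5=False, x6=False, x7=True, x8=True, x9=True

Check each clause:
  1. (¬x8 ∨ x2) — x2 is true.
  2. (¬x6 ∨ x2) — ¬x6 is true.
  3. (¬x8 ∨ ¬x1) — ¬x1 is true.
  4. (x9 ∨ x1) — x9 is true.
  5. (x9 ∨ x6) — x9 is true.
  6. (¬x9 ∨ ¬x1) — ¬x1 is true.
  7. (x8 ∨ x9) — x8 is true.
  8. (¬x1 ∨ x6) — ¬x1 is true.
  9. (¬x1 ∨ ¬x5) — ¬x5 is true.
  10. (¬x1 ∨ ¬x3) — ¬x3 is true.
  11. (¬x1 ∨ ¬x6) — ¬x6 is true.
  12. (¬x5 ∨ ¬x4) — ¬x5 is true.
  13. (¬x4 ∨ x7) — ¬x4 is true.
  14. (x5 ∨ x8) — x8 is true.
  15. (x7 ∨ x5) — x7 is true.
  16. (x4 ∨ ¬x1) — ¬x1 is true.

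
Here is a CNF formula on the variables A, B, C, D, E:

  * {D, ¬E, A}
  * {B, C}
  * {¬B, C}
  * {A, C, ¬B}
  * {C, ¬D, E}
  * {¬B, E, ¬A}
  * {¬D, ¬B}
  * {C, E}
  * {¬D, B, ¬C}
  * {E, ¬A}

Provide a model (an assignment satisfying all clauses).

A=False, B=True, C=True, D=False, E=False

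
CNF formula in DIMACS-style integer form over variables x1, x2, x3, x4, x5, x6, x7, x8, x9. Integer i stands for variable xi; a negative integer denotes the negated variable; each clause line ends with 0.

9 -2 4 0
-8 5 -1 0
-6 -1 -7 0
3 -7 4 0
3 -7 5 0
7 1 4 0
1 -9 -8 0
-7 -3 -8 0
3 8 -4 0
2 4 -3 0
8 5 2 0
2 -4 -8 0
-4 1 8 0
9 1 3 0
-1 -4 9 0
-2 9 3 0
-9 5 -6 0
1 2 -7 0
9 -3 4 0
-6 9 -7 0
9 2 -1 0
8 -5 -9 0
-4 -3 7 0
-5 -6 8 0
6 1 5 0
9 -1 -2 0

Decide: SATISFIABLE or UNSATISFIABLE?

Set x1 = True and propagate.
The remaining clauses are satisfied by x2 = True, x3 = True, x4 = False, x5 = True, x6 = True, x7 = False, x8 = True, x9 = True.
So x1 = T, x2 = T, x3 = T, x4 = F, x5 = T, x6 = T, x7 = F, x8 = T, x9 = T is a satisfying assignment.

SATISFIABLE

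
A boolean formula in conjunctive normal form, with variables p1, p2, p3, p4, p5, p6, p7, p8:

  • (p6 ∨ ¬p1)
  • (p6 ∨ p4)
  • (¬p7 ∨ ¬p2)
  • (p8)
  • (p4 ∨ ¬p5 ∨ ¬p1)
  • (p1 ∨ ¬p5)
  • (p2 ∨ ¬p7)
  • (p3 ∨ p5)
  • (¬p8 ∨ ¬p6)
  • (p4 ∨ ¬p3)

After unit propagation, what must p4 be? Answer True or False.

True

(p8) is a unit clause: p8 = True.
In (¬p6 ∨ ¬p8), ¬p8 is now false; ¬p6 must hold, so p6 = False.
(¬p1 ∨ p6): since p6 = False, the clause reduces to (¬p1). p1 = False.
(p4 ∨ p6) with p6 = False leaves only p4, so p4 = True.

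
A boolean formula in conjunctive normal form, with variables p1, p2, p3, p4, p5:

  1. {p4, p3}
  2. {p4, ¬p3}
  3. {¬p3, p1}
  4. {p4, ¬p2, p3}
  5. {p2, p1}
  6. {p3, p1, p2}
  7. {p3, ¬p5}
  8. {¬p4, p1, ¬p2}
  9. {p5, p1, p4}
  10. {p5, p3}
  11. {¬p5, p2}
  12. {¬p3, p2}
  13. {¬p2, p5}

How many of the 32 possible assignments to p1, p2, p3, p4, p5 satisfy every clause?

The models are:
  p1=T p2=T p3=T p4=T p5=T
That's 1 in total.

1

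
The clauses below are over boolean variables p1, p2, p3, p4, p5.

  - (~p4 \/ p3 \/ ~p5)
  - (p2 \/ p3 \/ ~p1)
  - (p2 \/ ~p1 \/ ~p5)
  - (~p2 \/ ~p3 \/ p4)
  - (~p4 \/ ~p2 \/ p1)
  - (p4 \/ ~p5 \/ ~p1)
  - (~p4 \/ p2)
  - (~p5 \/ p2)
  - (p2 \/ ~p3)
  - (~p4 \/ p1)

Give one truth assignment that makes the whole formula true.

Branch on p1: take p1 = True.
The remaining clauses are satisfied by p2 = True, p3 = True, p4 = True, p5 = True.

p1=T, p2=T, p3=T, p4=T, p5=T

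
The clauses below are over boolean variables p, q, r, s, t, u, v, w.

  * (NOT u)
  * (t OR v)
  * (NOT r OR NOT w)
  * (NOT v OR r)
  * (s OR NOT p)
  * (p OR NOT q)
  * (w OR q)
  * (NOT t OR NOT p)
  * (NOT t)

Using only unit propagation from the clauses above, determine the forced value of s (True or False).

True

(NOT u) is a unit clause: u = False.
(NOT t) is a unit clause: t = False.
From (t OR v) and t = False: v = True.
(r OR NOT v): since v = True, the clause reduces to (r). r = True.
(NOT r OR NOT w): since r = True, the clause reduces to (NOT w). w = False.
In (q OR w), w is now false; q must hold, so q = True.
From (NOT q OR p) and q = True: p = True.
From (NOT p OR s) and p = True: s = True.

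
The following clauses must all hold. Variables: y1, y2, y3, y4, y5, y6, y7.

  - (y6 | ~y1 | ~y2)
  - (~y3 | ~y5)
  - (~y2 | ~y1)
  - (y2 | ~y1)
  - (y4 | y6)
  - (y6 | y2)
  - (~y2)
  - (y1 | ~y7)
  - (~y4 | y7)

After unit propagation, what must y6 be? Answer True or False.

True

(~y2) stands alone — y2 = False.
From (~y1 | y2) and y2 = False: y1 = False.
In (y2 | y6), y2 is now false; y6 must hold, so y6 = True.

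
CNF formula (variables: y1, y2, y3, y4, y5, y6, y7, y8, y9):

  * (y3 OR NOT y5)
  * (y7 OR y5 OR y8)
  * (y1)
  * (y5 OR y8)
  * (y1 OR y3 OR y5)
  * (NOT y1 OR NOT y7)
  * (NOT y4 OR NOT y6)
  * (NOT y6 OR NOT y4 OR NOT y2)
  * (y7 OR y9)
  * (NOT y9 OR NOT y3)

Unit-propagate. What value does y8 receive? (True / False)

(y1) stands alone — y1 = True.
In (NOT y1 OR NOT y7), NOT y1 is now false; NOT y7 must hold, so y7 = False.
(y7 OR y9): since y7 = False, the clause reduces to (y9). y9 = True.
In (NOT y9 OR NOT y3), NOT y9 is now false; NOT y3 must hold, so y3 = False.
In (y3 OR NOT y5), y3 is now false; NOT y5 must hold, so y5 = False.
From (y5 OR y7 OR y8) and y5 = False, y7 = False: y8 = True.

True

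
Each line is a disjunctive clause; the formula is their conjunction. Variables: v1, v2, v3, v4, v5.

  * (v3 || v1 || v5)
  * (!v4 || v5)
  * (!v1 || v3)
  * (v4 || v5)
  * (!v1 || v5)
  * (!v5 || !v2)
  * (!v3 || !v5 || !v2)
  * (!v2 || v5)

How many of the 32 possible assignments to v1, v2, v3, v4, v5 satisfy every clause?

Satisfying assignments:
  v1=0 v2=0 v3=0 v4=0 v5=1
  v1=0 v2=0 v3=0 v4=1 v5=1
  v1=0 v2=0 v3=1 v4=0 v5=1
  v1=0 v2=0 v3=1 v4=1 v5=1
  v1=1 v2=0 v3=1 v4=0 v5=1
  v1=1 v2=0 v3=1 v4=1 v5=1
That's 6 in total.

6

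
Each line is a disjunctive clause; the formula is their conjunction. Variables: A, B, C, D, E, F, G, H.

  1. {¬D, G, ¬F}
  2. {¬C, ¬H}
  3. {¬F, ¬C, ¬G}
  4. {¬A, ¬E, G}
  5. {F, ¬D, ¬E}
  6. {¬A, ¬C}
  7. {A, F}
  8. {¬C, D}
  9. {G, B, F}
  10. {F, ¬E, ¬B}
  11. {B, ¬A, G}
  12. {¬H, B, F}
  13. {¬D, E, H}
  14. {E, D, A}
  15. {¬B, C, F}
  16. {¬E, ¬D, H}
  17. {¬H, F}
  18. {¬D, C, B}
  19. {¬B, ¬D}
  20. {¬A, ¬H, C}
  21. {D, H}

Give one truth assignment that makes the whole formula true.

A = False  B = True  C = False  D = False  E = True  F = True  G = False  H = True

Set A = False and propagate.
  then F is forced to True.
Branch on B: take B = True.
  then D is forced to False.
  then C is forced to False.
  then E is forced to True.
  then H is forced to True.
G is now unconstrained; take G = False.
Every clause has at least one true literal under this assignment.
Check each clause:
  1. {G, ¬F, ¬D} — ¬D is true.
  2. {¬C, ¬H} — ¬C is true.
  3. {¬G, ¬F, ¬C} — ¬G is true.
  4. {G, ¬A, ¬E} — ¬A is true.
  5. {¬D, F, ¬E} — ¬D is true.
  6. {¬A, ¬C} — ¬C is true.
  7. {A, F} — F is true.
  8. {D, ¬C} — ¬C is true.
  9. {F, B, G} — B is true.
  10. {¬B, F, ¬E} — F is true.
  11. {B, G, ¬A} — B is true.
  12. {F, ¬H, B} — B is true.
  13. {¬D, E, H} — H is true.
  14. {D, E, A} — E is true.
  15. {F, C, ¬B} — F is true.
  16. {H, ¬D, ¬E} — H is true.
  17. {F, ¬H} — F is true.
  18. {¬D, C, B} — B is true.
  19. {¬B, ¬D} — ¬D is true.
  20. {C, ¬A, ¬H} — ¬A is true.
  21. {H, D} — H is true.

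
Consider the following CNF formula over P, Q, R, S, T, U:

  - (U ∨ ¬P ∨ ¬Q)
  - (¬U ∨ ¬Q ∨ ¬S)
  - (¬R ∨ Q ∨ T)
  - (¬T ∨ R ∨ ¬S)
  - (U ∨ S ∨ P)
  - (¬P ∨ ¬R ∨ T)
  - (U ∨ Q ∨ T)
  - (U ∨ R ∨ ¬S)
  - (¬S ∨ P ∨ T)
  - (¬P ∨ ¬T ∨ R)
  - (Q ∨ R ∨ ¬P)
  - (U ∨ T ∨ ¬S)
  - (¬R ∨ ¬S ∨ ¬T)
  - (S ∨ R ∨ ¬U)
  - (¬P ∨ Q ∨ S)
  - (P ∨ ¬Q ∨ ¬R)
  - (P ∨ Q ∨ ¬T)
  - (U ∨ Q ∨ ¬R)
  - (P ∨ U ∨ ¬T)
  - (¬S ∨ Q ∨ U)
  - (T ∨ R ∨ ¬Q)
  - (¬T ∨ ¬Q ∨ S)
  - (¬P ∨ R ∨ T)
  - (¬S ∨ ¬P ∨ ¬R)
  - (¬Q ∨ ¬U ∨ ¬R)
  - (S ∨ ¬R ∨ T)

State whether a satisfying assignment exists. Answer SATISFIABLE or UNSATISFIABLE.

UNSATISFIABLE

R = True:
  Q = True:
    propagation gives P=True, U=True; an empty clause results — contradiction.
  Q = False:
    propagation gives T=True, S=False, P=False; an empty clause results — contradiction.
R = False:
  S = True:
    propagation gives T=False, U=True, Q=False, P=True; an empty clause results — contradiction.
  S = False:
    propagation gives U=False, P=True, Q=False; an empty clause results — contradiction.
Every branch closes, so no satisfying assignment exists.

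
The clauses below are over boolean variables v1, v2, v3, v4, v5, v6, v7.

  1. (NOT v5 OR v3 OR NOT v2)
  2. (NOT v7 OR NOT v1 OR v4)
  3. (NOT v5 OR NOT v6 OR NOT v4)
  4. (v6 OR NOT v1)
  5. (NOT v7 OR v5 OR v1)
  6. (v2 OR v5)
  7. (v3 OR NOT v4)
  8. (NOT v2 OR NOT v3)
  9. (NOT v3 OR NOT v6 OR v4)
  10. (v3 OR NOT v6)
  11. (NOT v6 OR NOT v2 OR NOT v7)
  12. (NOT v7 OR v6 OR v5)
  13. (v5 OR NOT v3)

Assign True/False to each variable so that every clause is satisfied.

v1 = F  v2 = F  v3 = T  v4 = F  v5 = T  v6 = F  v7 = T

Branch on v1: take v1 = False.
Branch on v2: take v2 = False.
  then v5 is forced to True.
For the remaining variables, v3 = True, v4 = False, v6 = False, v7 = True works.
Every clause has at least one true literal under this assignment.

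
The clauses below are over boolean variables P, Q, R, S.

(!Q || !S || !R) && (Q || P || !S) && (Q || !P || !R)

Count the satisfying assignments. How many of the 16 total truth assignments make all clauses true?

10

Case analysis on Q and P:
  Q=1, P=1: remaining (R,S) ∈ {(0,0); (0,1); (1,0)} — 3.
  Q=1, P=0: remaining (R,S) ∈ {(0,0); (0,1); (1,0)} — 3.
  Q=0, P=1: remaining (R,S) ∈ {(0,0); (0,1)} — 2.
  Q=0, P=0: remaining (R,S) ∈ {(0,0); (1,0)} — 2.
Total: 3 + 3 + 2 + 2 = 10.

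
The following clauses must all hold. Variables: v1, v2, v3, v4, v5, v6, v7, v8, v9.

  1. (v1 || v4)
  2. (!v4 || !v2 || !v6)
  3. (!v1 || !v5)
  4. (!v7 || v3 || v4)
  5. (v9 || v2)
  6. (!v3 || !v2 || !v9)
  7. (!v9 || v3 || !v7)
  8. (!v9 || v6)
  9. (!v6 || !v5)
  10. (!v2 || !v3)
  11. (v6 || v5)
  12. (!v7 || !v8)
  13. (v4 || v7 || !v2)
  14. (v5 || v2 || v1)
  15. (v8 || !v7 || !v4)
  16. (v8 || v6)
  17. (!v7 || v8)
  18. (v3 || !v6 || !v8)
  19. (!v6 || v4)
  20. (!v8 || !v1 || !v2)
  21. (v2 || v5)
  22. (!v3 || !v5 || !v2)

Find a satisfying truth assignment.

v1=F  v2=T  v3=F  v4=T  v5=T  v6=F  v7=F  v8=T  v9=F

Check each clause:
  1. (v1 || v4) — v4 is true.
  2. (!v4 || !v2 || !v6) — !v6 is true.
  3. (!v1 || !v5) — !v1 is true.
  4. (v4 || !v7 || v3) — !v7 is true.
  5. (v9 || v2) — v2 is true.
  6. (!v2 || !v3 || !v9) — !v3 is true.
  7. (!v9 || !v7 || v3) — !v7 is true.
  8. (!v9 || v6) — !v9 is true.
  9. (!v6 || !v5) — !v6 is true.
  10. (!v2 || !v3) — !v3 is true.
  11. (v6 || v5) — v5 is true.
  12. (!v8 || !v7) — !v7 is true.
  13. (v7 || !v2 || v4) — v4 is true.
  14. (v1 || v5 || v2) — v2 is true.
  15. (!v7 || v8 || !v4) — v8 is true.
  16. (v8 || v6) — v8 is true.
  17. (v8 || !v7) — v8 is true.
  18. (!v8 || v3 || !v6) — !v6 is true.
  19. (v4 || !v6) — !v6 is true.
  20. (!v8 || !v1 || !v2) — !v1 is true.
  21. (v2 || v5) — v2 is true.
  22. (!v2 || !v5 || !v3) — !v3 is true.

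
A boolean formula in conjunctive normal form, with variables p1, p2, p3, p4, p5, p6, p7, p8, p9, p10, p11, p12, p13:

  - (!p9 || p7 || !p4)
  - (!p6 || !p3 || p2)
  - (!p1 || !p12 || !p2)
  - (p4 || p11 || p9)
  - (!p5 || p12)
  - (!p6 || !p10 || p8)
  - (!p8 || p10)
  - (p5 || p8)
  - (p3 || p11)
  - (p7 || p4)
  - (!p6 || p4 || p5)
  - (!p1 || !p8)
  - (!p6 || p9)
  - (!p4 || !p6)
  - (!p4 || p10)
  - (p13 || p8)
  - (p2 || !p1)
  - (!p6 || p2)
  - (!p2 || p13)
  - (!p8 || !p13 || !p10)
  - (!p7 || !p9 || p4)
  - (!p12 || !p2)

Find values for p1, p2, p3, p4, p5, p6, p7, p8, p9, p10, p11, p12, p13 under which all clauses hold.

p1=F, p2=F, p3=F, p4=F, p5=F, p6=F, p7=T, p8=T, p9=F, p10=T, p11=T, p12=T, p13=F

p1 occurs only negated in the remaining clauses — set p1 = False.
p6 occurs only negated in the remaining clauses — set p6 = False.
Branch on p2: take p2 = False.
For the remaining variables, p3 = False, p4 = False, p5 = False, p7 = True, p8 = True, p9 = False, p10 = True, p11 = True, p12 = True, p13 = False works.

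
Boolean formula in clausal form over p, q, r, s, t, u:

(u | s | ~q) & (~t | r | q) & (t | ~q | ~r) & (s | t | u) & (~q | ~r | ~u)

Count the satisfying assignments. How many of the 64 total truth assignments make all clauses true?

34

Split on q, then r.
  q=1, r=1: remaining (p,s,t,u) ∈ {(0,1,1,0); (1,1,1,0)} — 2.
  q=1, r=0: p, t free; 3 ways for (s,u) × 2^2 = 12.
  q=0, r=1: p free; 7 ways for (s,t,u) × 2^1 = 14.
  q=0, r=0: p free; 3 ways for (s,t,u) × 2^1 = 6.
Total: 2 + 12 + 14 + 6 = 34.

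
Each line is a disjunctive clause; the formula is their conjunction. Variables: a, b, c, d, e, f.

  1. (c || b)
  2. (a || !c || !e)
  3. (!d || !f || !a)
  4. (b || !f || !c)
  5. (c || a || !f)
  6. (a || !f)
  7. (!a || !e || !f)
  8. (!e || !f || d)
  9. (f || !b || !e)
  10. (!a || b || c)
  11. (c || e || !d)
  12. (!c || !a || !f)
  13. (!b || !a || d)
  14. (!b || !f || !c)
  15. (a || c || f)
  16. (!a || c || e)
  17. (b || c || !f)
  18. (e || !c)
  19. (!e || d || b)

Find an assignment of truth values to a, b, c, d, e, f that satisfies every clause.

a = True, b = False, c = True, d = True, e = True, f = False

Check each clause:
  1. (b || c) — c is true.
  2. (!e || a || !c) — a is true.
  3. (!a || !d || !f) — !f is true.
  4. (b || !f || !c) — !f is true.
  5. (a || !f || c) — a is true.
  6. (a || !f) — a is true.
  7. (!f || !a || !e) — !f is true.
  8. (!e || !f || d) — !f is true.
  9. (!e || f || !b) — !b is true.
  10. (!a || b || c) — c is true.
  11. (c || e || !d) — c is true.
  12. (!a || !f || !c) — !f is true.
  13. (!a || !b || d) — d is true.
  14. (!c || !b || !f) — !f is true.
  15. (a || c || f) — a is true.
  16. (c || !a || e) — c is true.
  17. (!f || b || c) — c is true.
  18. (!c || e) — e is true.
  19. (b || d || !e) — d is true.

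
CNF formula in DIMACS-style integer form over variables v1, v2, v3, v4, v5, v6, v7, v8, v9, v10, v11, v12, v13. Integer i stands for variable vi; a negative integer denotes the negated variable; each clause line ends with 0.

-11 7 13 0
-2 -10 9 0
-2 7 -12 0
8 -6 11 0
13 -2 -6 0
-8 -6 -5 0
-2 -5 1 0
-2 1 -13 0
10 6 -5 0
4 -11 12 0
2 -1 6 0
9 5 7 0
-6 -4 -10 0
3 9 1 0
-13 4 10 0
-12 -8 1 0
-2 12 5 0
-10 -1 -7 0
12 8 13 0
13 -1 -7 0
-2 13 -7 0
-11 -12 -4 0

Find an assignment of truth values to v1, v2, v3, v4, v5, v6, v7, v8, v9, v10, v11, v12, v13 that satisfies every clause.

v3 occurs only positively in the remaining clauses — set v3 = True.
v9 occurs only positively in the remaining clauses — set v9 = True.
Set v1 = False and propagate.
Set v2 = False and propagate.
The remaining clauses are satisfied by v4 = True, v5 = False, v6 = False, v7 = True, v8 = True, v10 = False, v11 = False, v12 = False, v13 = False.
Every clause has at least one true literal under this assignment.

v1=0, v2=0, v3=1, v4=1, v5=0, v6=0, v7=1, v8=1, v9=1, v10=0, v11=0, v12=0, v13=0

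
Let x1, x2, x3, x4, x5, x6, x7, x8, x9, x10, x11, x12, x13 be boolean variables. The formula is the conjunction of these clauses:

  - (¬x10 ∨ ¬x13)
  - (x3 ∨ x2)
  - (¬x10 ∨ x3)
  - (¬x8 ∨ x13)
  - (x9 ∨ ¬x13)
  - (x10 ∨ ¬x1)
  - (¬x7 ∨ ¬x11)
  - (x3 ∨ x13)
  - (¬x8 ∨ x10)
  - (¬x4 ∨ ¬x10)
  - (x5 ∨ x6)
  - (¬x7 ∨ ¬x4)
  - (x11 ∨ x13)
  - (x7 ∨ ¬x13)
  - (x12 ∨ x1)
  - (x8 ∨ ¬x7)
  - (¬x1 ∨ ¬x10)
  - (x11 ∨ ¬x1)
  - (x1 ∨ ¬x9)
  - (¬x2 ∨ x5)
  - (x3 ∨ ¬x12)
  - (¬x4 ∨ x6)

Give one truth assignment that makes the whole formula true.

x1=False  x2=False  x3=True  x4=False  x5=True  x6=True  x7=False  x8=False  x9=False  x10=True  x11=True  x12=True  x13=False

Check each clause:
  1. (¬x10 ∨ ¬x13) — ¬x13 is true.
  2. (x3 ∨ x2) — x3 is true.
  3. (¬x10 ∨ x3) — x3 is true.
  4. (¬x8 ∨ x13) — ¬x8 is true.
  5. (¬x13 ∨ x9) — ¬x13 is true.
  6. (x10 ∨ ¬x1) — x10 is true.
  7. (¬x11 ∨ ¬x7) — ¬x7 is true.
  8. (x3 ∨ x13) — x3 is true.
  9. (¬x8 ∨ x10) — ¬x8 is true.
  10. (¬x4 ∨ ¬x10) — ¬x4 is true.
  11. (x5 ∨ x6) — x5 is true.
  12. (¬x7 ∨ ¬x4) — ¬x7 is true.
  13. (x11 ∨ x13) — x11 is true.
  14. (¬x13 ∨ x7) — ¬x13 is true.
  15. (x1 ∨ x12) — x12 is true.
  16. (¬x7 ∨ x8) — ¬x7 is true.
  17. (¬x1 ∨ ¬x10) — ¬x1 is true.
  18. (¬x1 ∨ x11) — x11 is true.
  19. (¬x9 ∨ x1) — ¬x9 is true.
  20. (x5 ∨ ¬x2) — x5 is true.
  21. (¬x12 ∨ x3) — x3 is true.
  22. (¬x4 ∨ x6) — ¬x4 is true.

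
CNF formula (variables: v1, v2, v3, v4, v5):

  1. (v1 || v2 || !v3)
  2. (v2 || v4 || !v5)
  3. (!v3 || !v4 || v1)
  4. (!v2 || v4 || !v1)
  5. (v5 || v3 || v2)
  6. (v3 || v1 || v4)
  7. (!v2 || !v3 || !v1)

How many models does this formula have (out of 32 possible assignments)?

11

Case analysis on v1 and v2:
  v1=1, v2=1: remaining (v3,v4,v5) ∈ {(0,1,0); (0,1,1)} — 2.
  v1=1, v2=0: remaining (v3,v4,v5) ∈ {(0,1,1); (1,0,0); (1,1,0); (1,1,1)} — 4.
  v1=0, v2=1: remaining (v3,v4,v5) ∈ {(0,1,0); (0,1,1); (1,0,0); (1,0,1)} — 4.
  v1=0, v2=0: remaining (v3,v4,v5) ∈ {(0,1,1)} — 1.
Total: 2 + 4 + 4 + 1 = 11.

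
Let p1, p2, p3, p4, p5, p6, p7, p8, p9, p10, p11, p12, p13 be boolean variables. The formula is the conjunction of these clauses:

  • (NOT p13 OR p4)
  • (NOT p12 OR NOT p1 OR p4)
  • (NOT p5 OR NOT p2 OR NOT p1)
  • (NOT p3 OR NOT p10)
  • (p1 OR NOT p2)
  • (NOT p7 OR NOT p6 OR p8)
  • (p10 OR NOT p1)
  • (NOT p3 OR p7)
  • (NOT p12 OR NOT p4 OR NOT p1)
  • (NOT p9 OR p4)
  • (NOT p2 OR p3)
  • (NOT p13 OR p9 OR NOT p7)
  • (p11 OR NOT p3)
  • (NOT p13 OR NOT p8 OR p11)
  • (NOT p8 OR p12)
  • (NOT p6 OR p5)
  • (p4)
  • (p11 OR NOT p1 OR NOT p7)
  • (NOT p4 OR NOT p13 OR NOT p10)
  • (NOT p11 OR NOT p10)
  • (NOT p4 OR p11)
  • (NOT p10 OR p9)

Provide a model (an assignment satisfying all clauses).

(p4) is a unit clause, so p4 = True.
Unit propagation: (p11) forces p11 = True.
(NOT p10) is a unit clause, so p10 = False.
The clause (NOT p1) is unit: p1 must be False.
The clause (NOT p2) is unit: p2 must be False.
Pure literal: p3 appears only negated; assign p3 = False.
p6 occurs only negated in the remaining clauses — set p6 = False.
Branch on p7: take p7 = False.
The remaining clauses are satisfied by p5 = False, p8 = True, p9 = False, p12 = True, p13 = False.

p1=F, p2=F, p3=F, p4=T, p5=F, p6=F, p7=F, p8=T, p9=F, p10=F, p11=T, p12=T, p13=F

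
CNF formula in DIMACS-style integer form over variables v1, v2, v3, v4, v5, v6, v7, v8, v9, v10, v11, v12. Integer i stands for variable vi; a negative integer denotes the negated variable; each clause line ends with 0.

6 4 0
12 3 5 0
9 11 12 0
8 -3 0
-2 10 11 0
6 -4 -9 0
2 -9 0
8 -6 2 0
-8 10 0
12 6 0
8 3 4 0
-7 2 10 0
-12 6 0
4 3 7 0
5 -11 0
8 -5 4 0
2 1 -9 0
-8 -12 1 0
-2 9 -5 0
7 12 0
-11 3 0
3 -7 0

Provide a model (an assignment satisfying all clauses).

v1=1, v2=0, v3=1, v4=0, v5=0, v6=1, v7=0, v8=1, v9=0, v10=1, v11=0, v12=1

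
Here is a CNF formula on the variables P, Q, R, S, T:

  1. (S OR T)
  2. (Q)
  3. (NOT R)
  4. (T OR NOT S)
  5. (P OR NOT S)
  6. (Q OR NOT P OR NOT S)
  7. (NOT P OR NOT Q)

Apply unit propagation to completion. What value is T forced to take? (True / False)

True

(Q) stands alone — Q = True.
(NOT R) is a unit clause: R = False.
(NOT P OR NOT Q) with Q = True leaves only NOT P, so P = False.
In (P OR NOT S), P is now false; NOT S must hold, so S = False.
From (S OR T) and S = False: T = True.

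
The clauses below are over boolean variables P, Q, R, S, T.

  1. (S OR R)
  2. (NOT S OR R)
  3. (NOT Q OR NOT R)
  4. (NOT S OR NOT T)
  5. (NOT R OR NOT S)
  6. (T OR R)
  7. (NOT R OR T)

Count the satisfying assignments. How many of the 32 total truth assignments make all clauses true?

Satisfying assignments:
  P=0 Q=0 R=1 S=0 T=1
  P=1 Q=0 R=1 S=0 T=1
Count: 2.

2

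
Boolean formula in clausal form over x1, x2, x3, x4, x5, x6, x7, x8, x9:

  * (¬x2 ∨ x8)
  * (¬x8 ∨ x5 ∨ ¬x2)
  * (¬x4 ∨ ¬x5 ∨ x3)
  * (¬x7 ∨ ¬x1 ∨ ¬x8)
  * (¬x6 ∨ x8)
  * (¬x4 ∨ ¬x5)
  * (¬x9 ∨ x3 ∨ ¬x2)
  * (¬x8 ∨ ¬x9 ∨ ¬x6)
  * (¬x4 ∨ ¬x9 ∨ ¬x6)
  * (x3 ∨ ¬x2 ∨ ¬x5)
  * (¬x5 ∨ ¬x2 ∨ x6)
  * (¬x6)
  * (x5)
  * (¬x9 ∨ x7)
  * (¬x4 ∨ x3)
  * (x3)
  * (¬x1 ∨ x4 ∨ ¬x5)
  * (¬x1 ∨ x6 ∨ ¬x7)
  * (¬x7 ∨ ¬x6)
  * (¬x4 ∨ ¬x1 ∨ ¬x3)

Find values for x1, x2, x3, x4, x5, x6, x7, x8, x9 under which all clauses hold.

x1=False  x2=False  x3=True  x4=False  x5=True  x6=False  x7=True  x8=False  x9=False

(¬x6) is a unit clause, so x6 = False.
Unit propagation: (x5) forces x5 = True.
The clause (¬x4) is unit: x4 must be False.
Unit propagation: (¬x2) forces x2 = False.
Unit propagation: (x3) forces x3 = True.
Unit propagation: (¬x1) forces x1 = False.
x7 occurs only positively in the remaining clauses — set x7 = True.
Pure literal: x9 appears only negated; assign x9 = False.
x8 is now unconstrained; take x8 = False.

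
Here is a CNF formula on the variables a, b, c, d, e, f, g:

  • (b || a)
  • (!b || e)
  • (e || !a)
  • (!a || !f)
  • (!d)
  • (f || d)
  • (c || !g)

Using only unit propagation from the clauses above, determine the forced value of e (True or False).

(!d) stands alone — d = False.
In (f || d), d is now false; f must hold, so f = True.
(!a || !f) with f = True leaves only !a, so a = False.
(b || a): since a = False, the clause reduces to (b). b = True.
In (!b || e), !b is now false; e must hold, so e = True.

True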